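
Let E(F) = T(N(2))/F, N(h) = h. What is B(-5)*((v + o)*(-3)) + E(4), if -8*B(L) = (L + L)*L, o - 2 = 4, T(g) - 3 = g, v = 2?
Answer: 605/4 ≈ 151.25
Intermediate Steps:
T(g) = 3 + g
o = 6 (o = 2 + 4 = 6)
E(F) = 5/F (E(F) = (3 + 2)/F = 5/F)
B(L) = -L²/4 (B(L) = -(L + L)*L/8 = -2*L*L/8 = -L²/4)
B(-5)*((v + o)*(-3)) + E(4) = (-¼*(-5)²)*((2 + 6)*(-3)) + 5/4 = (-¼*25)*(8*(-3)) + 5*(¼) = -25/4*(-24) + 5/4 = 150 + 5/4 = 605/4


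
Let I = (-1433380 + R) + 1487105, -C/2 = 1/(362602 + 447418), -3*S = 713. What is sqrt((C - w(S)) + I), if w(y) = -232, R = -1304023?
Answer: I*sqrt(205052201310011610)/405010 ≈ 1118.1*I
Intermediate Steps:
S = -713/3 (S = -1/3*713 = -713/3 ≈ -237.67)
C = -1/405010 (C = -2/(362602 + 447418) = -2/810020 = -2*1/810020 = -1/405010 ≈ -2.4691e-6)
I = -1250298 (I = (-1433380 - 1304023) + 1487105 = -2737403 + 1487105 = -1250298)
sqrt((C - w(S)) + I) = sqrt((-1/405010 - 1*(-232)) - 1250298) = sqrt((-1/405010 + 232) - 1250298) = sqrt(93962319/405010 - 1250298) = sqrt(-506289230661/405010) = I*sqrt(205052201310011610)/405010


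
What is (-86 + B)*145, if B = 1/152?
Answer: -1895295/152 ≈ -12469.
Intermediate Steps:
B = 1/152 ≈ 0.0065789
(-86 + B)*145 = (-86 + 1/152)*145 = -13071/152*145 = -1895295/152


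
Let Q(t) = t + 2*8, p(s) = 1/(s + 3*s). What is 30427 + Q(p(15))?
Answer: 1826581/60 ≈ 30443.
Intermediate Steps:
p(s) = 1/(4*s)
Q(t) = 16 + t (Q(t) = t + 16 = 16 + t)
30427 + Q(p(15)) = 30427 + (16 + (¼)/15) = 30427 + (16 + (¼)*(1/15)) = 30427 + (16 + 1/60) = 30427 + 961/60 = 1826581/60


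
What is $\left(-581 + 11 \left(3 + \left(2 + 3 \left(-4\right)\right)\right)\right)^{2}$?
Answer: $432964$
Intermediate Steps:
$\left(-581 + 11 \left(3 + \left(2 + 3 \left(-4\right)\right)\right)\right)^{2} = \left(-581 + 11 \left(3 + \left(2 - 12\right)\right)\right)^{2} = \left(-581 + 11 \left(3 - 10\right)\right)^{2} = \left(-581 + 11 \left(-7\right)\right)^{2} = \left(-581 - 77\right)^{2} = \left(-658\right)^{2} = 432964$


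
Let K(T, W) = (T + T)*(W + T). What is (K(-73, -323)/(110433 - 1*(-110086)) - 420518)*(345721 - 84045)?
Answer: -24265778351879576/220519 ≈ -1.1004e+11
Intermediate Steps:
K(T, W) = 2*T*(T + W) (K(T, W) = (2*T)*(T + W) = 2*T*(T + W))
(K(-73, -323)/(110433 - 1*(-110086)) - 420518)*(345721 - 84045) = ((2*(-73)*(-73 - 323))/(110433 - 1*(-110086)) - 420518)*(345721 - 84045) = ((2*(-73)*(-396))/(110433 + 110086) - 420518)*261676 = (57816/220519 - 420518)*261676 = -92732151026/220519*261676 = -24265778351879576/220519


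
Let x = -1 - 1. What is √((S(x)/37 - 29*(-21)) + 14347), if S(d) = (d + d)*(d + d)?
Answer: 2*√5118839/37 ≈ 122.30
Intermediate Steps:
x = -2
S(d) = 4*d² (S(d) = (2*d)*(2*d) = 4*d²)
√((S(x)/37 - 29*(-21)) + 14347) = √(((4*(-2)²)/37 - 29*(-21)) + 14347) = √(((4*4)*(1/37) + 609) + 14347) = √((16*(1/37) + 609) + 14347) = √((16/37 + 609) + 14347) = √(22549/37 + 14347) = √(553388/37) = 2*√5118839/37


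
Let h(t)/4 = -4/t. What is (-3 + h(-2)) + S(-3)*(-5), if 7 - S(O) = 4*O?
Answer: -90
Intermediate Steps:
h(t) = -16/t (h(t) = 4*(-4/t) = -16/t)
S(O) = 7 - 4*O
(-3 + h(-2)) + S(-3)*(-5) = (-3 - 16/(-2)) + (7 - 4*(-3))*(-5) = (-3 - 16*(-½)) + (7 + 12)*(-5) = (-3 + 8) + 19*(-5) = 5 - 95 = -90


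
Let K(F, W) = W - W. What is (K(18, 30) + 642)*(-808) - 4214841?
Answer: -4733577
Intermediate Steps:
K(F, W) = 0
(K(18, 30) + 642)*(-808) - 4214841 = (0 + 642)*(-808) - 4214841 = 642*(-808) - 4214841 = -518736 - 4214841 = -4733577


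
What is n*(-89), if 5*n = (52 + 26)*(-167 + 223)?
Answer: -388752/5 ≈ -77750.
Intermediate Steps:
n = 4368/5 (n = ((52 + 26)*(-167 + 223))/5 = (78*56)/5 = (⅕)*4368 = 4368/5 ≈ 873.60)
n*(-89) = (4368/5)*(-89) = -388752/5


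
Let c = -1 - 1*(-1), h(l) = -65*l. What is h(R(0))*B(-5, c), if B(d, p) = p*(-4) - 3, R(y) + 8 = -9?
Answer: -3315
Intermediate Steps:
R(y) = -17 (R(y) = -8 - 9 = -17)
c = 0 (c = -1 + 1 = 0)
B(d, p) = -3 - 4*p (B(d, p) = -4*p - 3 = -3 - 4*p)
h(R(0))*B(-5, c) = (-65*(-17))*(-3 - 4*0) = 1105*(-3 + 0) = 1105*(-3) = -3315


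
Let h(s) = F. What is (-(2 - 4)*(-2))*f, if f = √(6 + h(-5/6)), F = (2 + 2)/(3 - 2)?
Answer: -4*√10 ≈ -12.649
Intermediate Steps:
F = 4 (F = 4/1 = 4*1 = 4)
h(s) = 4
f = √10 (f = √(6 + 4) = √10 ≈ 3.1623)
(-(2 - 4)*(-2))*f = (-(2 - 4)*(-2))*√10 = (-(-2)*(-2))*√10 = (-1*4)*√10 = -4*√10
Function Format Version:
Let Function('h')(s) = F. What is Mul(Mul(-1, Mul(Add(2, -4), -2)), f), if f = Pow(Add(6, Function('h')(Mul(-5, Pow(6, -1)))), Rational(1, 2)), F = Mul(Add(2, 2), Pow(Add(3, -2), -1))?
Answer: Mul(-4, Pow(10, Rational(1, 2))) ≈ -12.649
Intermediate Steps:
F = 4 (F = Mul(4, Pow(1, -1)) = Mul(4, 1) = 4)
Function('h')(s) = 4
f = Pow(10, Rational(1, 2)) (f = Pow(Add(6, 4), Rational(1, 2)) = Pow(10, Rational(1, 2)) ≈ 3.1623)
Mul(Mul(-1, Mul(Add(2, -4), -2)), f) = Mul(Mul(-1, Mul(Add(2, -4), -2)), Pow(10, Rational(1, 2))) = Mul(Mul(-1, Mul(-2, -2)), Pow(10, Rational(1, 2))) = Mul(Mul(-1, 4), Pow(10, Rational(1, 2))) = Mul(-4, Pow(10, Rational(1, 2)))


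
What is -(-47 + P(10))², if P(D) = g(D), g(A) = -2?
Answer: -2401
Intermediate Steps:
P(D) = -2
-(-47 + P(10))² = -(-47 - 2)² = -1*(-49)² = -1*2401 = -2401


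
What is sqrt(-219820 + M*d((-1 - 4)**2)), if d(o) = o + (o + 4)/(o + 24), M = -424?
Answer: 2*I*sqrt(2825719)/7 ≈ 480.28*I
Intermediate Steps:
d(o) = o + (4 + o)/(24 + o)
sqrt(-219820 + M*d((-1 - 4)**2)) = sqrt(-219820 - 424*(4 + ((-1 - 4)**2)**2 + 25*(-1 - 4)**2)/(24 + (-1 - 4)**2)) = sqrt(-219820 - 424*(4 + ((-5)**2)**2 + 25*(-5)**2)/(24 + (-5)**2)) = sqrt(-219820 - 424*(4 + 25**2 + 25*25)/(24 + 25)) = sqrt(-219820 - 424*(4 + 625 + 625)/49) = sqrt(-219820 - 424*1254/49) = sqrt(-219820 - 531696/49) = sqrt(-11302876/49) = 2*I*sqrt(2825719)/7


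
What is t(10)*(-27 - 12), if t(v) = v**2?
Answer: -3900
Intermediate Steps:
t(10)*(-27 - 12) = 10**2*(-27 - 12) = 100*(-39) = -3900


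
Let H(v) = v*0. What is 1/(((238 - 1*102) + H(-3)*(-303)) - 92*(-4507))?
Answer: 1/414780 ≈ 2.4109e-6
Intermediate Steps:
H(v) = 0
1/(((238 - 1*102) + H(-3)*(-303)) - 92*(-4507)) = 1/(((238 - 1*102) + 0*(-303)) - 92*(-4507)) = 1/(((238 - 102) + 0) + 414644) = 1/((136 + 0) + 414644) = 1/(136 + 414644) = 1/414780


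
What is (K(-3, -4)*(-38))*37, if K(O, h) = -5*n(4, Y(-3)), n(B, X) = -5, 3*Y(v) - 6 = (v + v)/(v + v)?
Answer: -35150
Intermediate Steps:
Y(v) = 7/3 (Y(v) = 2 + ((v + v)/(v + v))/3 = 2 + ((2*v)/((2*v)))/3 = 2 + ((2*v)*(1/(2*v)))/3 = 2 + (1/3)*1 = 2 + 1/3 = 7/3)
K(O, h) = 25 (K(O, h) = -5*(-5) = 25)
(K(-3, -4)*(-38))*37 = (25*(-38))*37 = -950*37 = -35150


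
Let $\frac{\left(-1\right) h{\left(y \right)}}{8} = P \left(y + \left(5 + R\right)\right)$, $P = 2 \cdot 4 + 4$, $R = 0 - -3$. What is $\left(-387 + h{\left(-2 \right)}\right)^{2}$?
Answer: $927369$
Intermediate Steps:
$R = 3$ ($R = 0 + 3 = 3$)
$P = 12$ ($P = 8 + 4 = 12$)
$h{\left(y \right)} = -768 - 96 y$ ($h{\left(y \right)} = - 8 \cdot 12 \left(y + \left(5 + 3\right)\right) = - 8 \cdot 12 \left(y + 8\right) = - 8 \cdot 12 \left(8 + y\right) = - 8 \left(96 + 12 y\right) = -768 - 96 y$)
$\left(-387 + h{\left(-2 \right)}\right)^{2} = \left(-387 - 576\right)^{2} = \left(-963\right)^{2} = 927369$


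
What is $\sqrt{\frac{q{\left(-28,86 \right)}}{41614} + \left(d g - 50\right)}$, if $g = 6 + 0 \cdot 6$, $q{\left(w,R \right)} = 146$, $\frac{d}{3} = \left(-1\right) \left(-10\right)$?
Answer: $\frac{\sqrt{56282581281}}{20807} \approx 11.402$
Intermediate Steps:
$d = 30$ ($d = 3 \left(\left(-1\right) \left(-10\right)\right) = 3 \cdot 10 = 30$)
$g = 6$ ($g = 6 + 0 = 6$)
$\sqrt{\frac{q{\left(-28,86 \right)}}{41614} + \left(d g - 50\right)} = \sqrt{\frac{146}{41614} + \left(30 \cdot 6 - 50\right)} = \sqrt{146 \cdot \frac{1}{41614} + \left(180 - 50\right)} = \sqrt{\frac{73}{20807} + 130} = \sqrt{\frac{2704983}{20807}} = \frac{\sqrt{56282581281}}{20807}$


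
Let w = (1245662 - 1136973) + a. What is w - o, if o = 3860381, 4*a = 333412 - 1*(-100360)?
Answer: -3643249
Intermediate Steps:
a = 108443 (a = (333412 - 1*(-100360))/4 = (333412 + 100360)/4 = (¼)*433772 = 108443)
w = 217132 (w = (1245662 - 1136973) + 108443 = 108689 + 108443 = 217132)
w - o = 217132 - 1*3860381 = 217132 - 3860381 = -3643249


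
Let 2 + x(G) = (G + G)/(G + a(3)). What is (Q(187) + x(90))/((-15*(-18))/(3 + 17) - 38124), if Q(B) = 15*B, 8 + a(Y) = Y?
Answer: -95374/1295757 ≈ -0.073605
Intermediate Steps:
a(Y) = -8 + Y
x(G) = -2 + 2*G/(-5 + G) (x(G) = -2 + (G + G)/(G + (-8 + 3)) = -2 + (2*G)/(G - 5) = -2 + (2*G)/(-5 + G) = -2 + 2*G/(-5 + G))
(Q(187) + x(90))/((-15*(-18))/(3 + 17) - 38124) = (15*187 + 10/(-5 + 90))/((-15*(-18))/(3 + 17) - 38124) = (2805 + 10/85)/(270/20 - 38124) = (2805 + 10*(1/85))/(270*(1/20) - 38124) = (2805 + 2/17)/(27/2 - 38124) = 47687/(17*(-76221/2)) = (47687/17)*(-2/76221) = -95374/1295757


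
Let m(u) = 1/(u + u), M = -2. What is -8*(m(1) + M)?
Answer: 12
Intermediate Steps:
m(u) = 1/(2*u)
-8*(m(1) + M) = -8*((½)/1 - 2) = -8*((½)*1 - 2) = -8*(½ - 2) = -8*(-3/2) = 12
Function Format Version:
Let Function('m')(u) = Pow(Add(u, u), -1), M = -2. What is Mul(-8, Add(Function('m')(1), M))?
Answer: 12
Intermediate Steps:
Function('m')(u) = Mul(Rational(1, 2), Pow(u, -1)) (Function('m')(u) = Pow(Mul(2, u), -1) = Mul(Rational(1, 2), Pow(u, -1)))
Mul(-8, Add(Function('m')(1), M)) = Mul(-8, Add(Mul(Rational(1, 2), Pow(1, -1)), -2)) = Mul(-8, Add(Mul(Rational(1, 2), 1), -2)) = Mul(-8, Add(Rational(1, 2), -2)) = Mul(-8, Rational(-3, 2)) = 12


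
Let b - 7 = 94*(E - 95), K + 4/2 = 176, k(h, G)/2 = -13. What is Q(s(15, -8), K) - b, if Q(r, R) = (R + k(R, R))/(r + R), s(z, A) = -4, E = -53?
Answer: 1181999/85 ≈ 13906.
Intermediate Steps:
k(h, G) = -26 (k(h, G) = 2*(-13) = -26)
K = 174 (K = -2 + 176 = 174)
b = -13905 (b = 7 + 94*(-53 - 95) = 7 + 94*(-148) = 7 - 13912 = -13905)
Q(r, R) = (-26 + R)/(R + r) (Q(r, R) = (R - 26)/(r + R) = (-26 + R)/(R + r))
Q(s(15, -8), K) - b = (-26 + 174)/(174 - 4) - 1*(-13905) = 148/170 + 13905 = (1/170)*148 + 13905 = 74/85 + 13905 = 1181999/85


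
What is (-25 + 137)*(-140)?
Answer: -15680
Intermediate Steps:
(-25 + 137)*(-140) = 112*(-140) = -15680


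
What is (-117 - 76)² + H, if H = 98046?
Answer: 135295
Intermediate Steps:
(-117 - 76)² + H = (-117 - 76)² + 98046 = (-193)² + 98046 = 37249 + 98046 = 135295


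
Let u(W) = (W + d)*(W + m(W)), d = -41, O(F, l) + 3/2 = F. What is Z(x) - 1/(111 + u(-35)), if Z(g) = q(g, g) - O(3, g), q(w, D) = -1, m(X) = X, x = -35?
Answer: -27157/10862 ≈ -2.5002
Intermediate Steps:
O(F, l) = -3/2 + F
u(W) = 2*W*(-41 + W) (u(W) = (W - 41)*(W + W) = (-41 + W)*(2*W) = 2*W*(-41 + W))
Z(g) = -5/2 (Z(g) = -1 - (-3/2 + 3) = -1 - 1*3/2 = -1 - 3/2 = -5/2)
Z(x) - 1/(111 + u(-35)) = -5/2 - 1/(111 + 2*(-35)*(-41 - 35)) = -5/2 - 1/(111 + 2*(-35)*(-76)) = -5/2 - 1/(111 + 5320) = -5/2 - 1/5431 = -27157/10862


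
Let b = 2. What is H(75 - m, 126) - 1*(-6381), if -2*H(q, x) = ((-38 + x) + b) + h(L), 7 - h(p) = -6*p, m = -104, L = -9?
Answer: 12719/2 ≈ 6359.5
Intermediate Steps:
h(p) = 7 + 6*p (h(p) = 7 - (-6)*p = 7 + 6*p)
H(q, x) = 83/2 - x/2 (H(q, x) = -(((-38 + x) + 2) + (7 + 6*(-9)))/2 = -((-36 + x) + (7 - 54))/2 = -((-36 + x) - 47)/2 = -(-83 + x)/2 = 83/2 - x/2)
H(75 - m, 126) - 1*(-6381) = (83/2 - 1/2*126) - 1*(-6381) = (83/2 - 63) + 6381 = -43/2 + 6381 = 12719/2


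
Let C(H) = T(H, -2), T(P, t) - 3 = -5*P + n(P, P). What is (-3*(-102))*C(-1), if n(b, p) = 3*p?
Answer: 1530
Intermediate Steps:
T(P, t) = 3 - 2*P (T(P, t) = 3 + (-5*P + 3*P) = 3 - 2*P)
C(H) = 3 - 2*H
(-3*(-102))*C(-1) = (-3*(-102))*(3 - 2*(-1)) = 306*(3 + 2) = 306*5 = 1530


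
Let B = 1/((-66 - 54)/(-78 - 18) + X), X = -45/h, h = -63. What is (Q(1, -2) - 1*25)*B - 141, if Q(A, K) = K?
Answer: -8511/55 ≈ -154.75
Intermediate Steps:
X = 5/7 (X = -45/(-63) = -45*(-1/63) = 5/7 ≈ 0.71429)
B = 28/55 (B = 1/((-66 - 54)/(-78 - 18) + 5/7) = 1/(-120/(-96) + 5/7) = 1/(-120*(-1/96) + 5/7) = 1/(5/4 + 5/7) = 1/(55/28) = 28/55 ≈ 0.50909)
(Q(1, -2) - 1*25)*B - 141 = (-2 - 1*25)*(28/55) - 141 = (-2 - 25)*(28/55) - 141 = -27*28/55 - 141 = -756/55 - 141 = -8511/55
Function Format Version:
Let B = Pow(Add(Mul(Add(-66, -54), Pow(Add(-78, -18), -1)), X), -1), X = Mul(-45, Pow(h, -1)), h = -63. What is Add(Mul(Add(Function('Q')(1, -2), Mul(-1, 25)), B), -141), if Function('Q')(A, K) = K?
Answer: Rational(-8511, 55) ≈ -154.75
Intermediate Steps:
X = Rational(5, 7) (X = Mul(-45, Pow(-63, -1)) = Mul(-45, Rational(-1, 63)) = Rational(5, 7) ≈ 0.71429)
B = Rational(28, 55) (B = Pow(Add(Mul(Add(-66, -54), Pow(Add(-78, -18), -1)), Rational(5, 7)), -1) = Pow(Add(Mul(-120, Pow(-96, -1)), Rational(5, 7)), -1) = Pow(Add(Mul(-120, Rational(-1, 96)), Rational(5, 7)), -1) = Pow(Add(Rational(5, 4), Rational(5, 7)), -1) = Pow(Rational(55, 28), -1) = Rational(28, 55) ≈ 0.50909)
Add(Mul(Add(Function('Q')(1, -2), Mul(-1, 25)), B), -141) = Add(Mul(Add(-2, Mul(-1, 25)), Rational(28, 55)), -141) = Add(Mul(Add(-2, -25), Rational(28, 55)), -141) = Add(Mul(-27, Rational(28, 55)), -141) = Add(Rational(-756, 55), -141) = Rational(-8511, 55)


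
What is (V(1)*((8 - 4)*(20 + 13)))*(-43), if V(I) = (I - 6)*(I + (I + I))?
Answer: 85140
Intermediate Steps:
V(I) = 3*I*(-6 + I) (V(I) = (-6 + I)*(I + 2*I) = (-6 + I)*(3*I) = 3*I*(-6 + I))
(V(1)*((8 - 4)*(20 + 13)))*(-43) = ((3*1*(-6 + 1))*((8 - 4)*(20 + 13)))*(-43) = ((3*1*(-5))*(4*33))*(-43) = -15*132*(-43) = -1980*(-43) = 85140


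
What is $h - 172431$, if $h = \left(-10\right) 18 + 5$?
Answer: $-172606$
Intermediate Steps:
$h = -175$ ($h = -180 + 5 = -175$)
$h - 172431 = -175 - 172431 = -172606$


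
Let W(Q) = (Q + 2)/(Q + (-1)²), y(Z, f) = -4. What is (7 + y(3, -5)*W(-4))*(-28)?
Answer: -364/3 ≈ -121.33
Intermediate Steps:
W(Q) = (2 + Q)/(1 + Q) (W(Q) = (2 + Q)/(Q + 1) = (2 + Q)/(1 + Q))
(7 + y(3, -5)*W(-4))*(-28) = (7 - 4*(2 - 4)/(1 - 4))*(-28) = (7 - 4*(-2)/(-3))*(-28) = (7 - (-4)*(-2)/3)*(-28) = (7 - 4*⅔)*(-28) = (7 - 8/3)*(-28) = (13/3)*(-28) = -364/3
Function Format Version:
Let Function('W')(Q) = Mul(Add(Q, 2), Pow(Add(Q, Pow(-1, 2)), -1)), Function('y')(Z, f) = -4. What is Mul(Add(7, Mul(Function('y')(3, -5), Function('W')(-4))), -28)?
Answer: Rational(-364, 3) ≈ -121.33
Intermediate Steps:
Function('W')(Q) = Mul(Pow(Add(1, Q), -1), Add(2, Q)) (Function('W')(Q) = Mul(Add(2, Q), Pow(Add(Q, 1), -1)) = Mul(Add(2, Q), Pow(Add(1, Q), -1)) = Mul(Pow(Add(1, Q), -1), Add(2, Q)))
Mul(Add(7, Mul(Function('y')(3, -5), Function('W')(-4))), -28) = Mul(Add(7, Mul(-4, Mul(Pow(Add(1, -4), -1), Add(2, -4)))), -28) = Mul(Add(7, Mul(-4, Mul(Pow(-3, -1), -2))), -28) = Mul(Add(7, Mul(-4, Mul(Rational(-1, 3), -2))), -28) = Mul(Add(7, Mul(-4, Rational(2, 3))), -28) = Mul(Add(7, Rational(-8, 3)), -28) = Mul(Rational(13, 3), -28) = Rational(-364, 3)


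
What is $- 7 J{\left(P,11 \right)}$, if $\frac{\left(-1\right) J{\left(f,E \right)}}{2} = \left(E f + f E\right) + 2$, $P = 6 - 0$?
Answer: $1876$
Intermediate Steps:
$P = 6$ ($P = 6 + 0 = 6$)
$J{\left(f,E \right)} = -4 - 4 E f$ ($J{\left(f,E \right)} = - 2 \left(\left(E f + f E\right) + 2\right) = - 2 \left(\left(E f + E f\right) + 2\right) = - 2 \left(2 E f + 2\right) = - 2 \left(2 + 2 E f\right) = -4 - 4 E f$)
$- 7 J{\left(P,11 \right)} = - 7 \left(-4 - 44 \cdot 6\right) = - 7 \left(-4 - 264\right) = \left(-7\right) \left(-268\right) = 1876$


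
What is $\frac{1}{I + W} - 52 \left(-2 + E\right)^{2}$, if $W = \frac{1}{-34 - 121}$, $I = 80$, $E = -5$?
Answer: $- \frac{31592497}{12399} \approx -2548.0$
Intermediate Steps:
$W = - \frac{1}{155}$ ($W = \frac{1}{-155} = - \frac{1}{155} \approx -0.0064516$)
$\frac{1}{I + W} - 52 \left(-2 + E\right)^{2} = \frac{1}{80 - \frac{1}{155}} - 52 \left(-2 - 5\right)^{2} = \frac{1}{\frac{12399}{155}} - 52 \left(-7\right)^{2} = \frac{155}{12399} - 2548 = - \frac{31592497}{12399}$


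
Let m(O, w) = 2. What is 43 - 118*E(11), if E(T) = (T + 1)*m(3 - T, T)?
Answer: -2789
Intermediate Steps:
E(T) = 2 + 2*T (E(T) = (T + 1)*2 = (1 + T)*2 = 2 + 2*T)
43 - 118*E(11) = 43 - 118*(2 + 2*11) = 43 - 118*(2 + 22) = 43 - 118*24 = 43 - 2832 = -2789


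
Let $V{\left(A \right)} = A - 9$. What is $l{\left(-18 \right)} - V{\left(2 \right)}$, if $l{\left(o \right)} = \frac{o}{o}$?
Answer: $8$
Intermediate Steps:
$V{\left(A \right)} = -9 + A$ ($V{\left(A \right)} = A - 9 = -9 + A$)
$l{\left(o \right)} = 1$
$l{\left(-18 \right)} - V{\left(2 \right)} = 1 - \left(-9 + 2\right) = 1 - -7 = 1 + 7 = 8$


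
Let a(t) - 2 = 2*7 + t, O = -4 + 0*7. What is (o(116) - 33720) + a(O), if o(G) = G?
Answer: -33592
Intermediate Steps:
O = -4 (O = -4 + 0 = -4)
a(t) = 16 + t (a(t) = 2 + (2*7 + t) = 2 + (14 + t) = 16 + t)
(o(116) - 33720) + a(O) = (116 - 33720) + (16 - 4) = -33604 + 12 = -33592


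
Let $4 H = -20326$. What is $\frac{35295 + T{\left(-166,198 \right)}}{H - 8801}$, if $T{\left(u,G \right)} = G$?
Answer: $- \frac{23662}{9255} \approx -2.5567$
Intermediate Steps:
$H = - \frac{10163}{2}$ ($H = \frac{1}{4} \left(-20326\right) = - \frac{10163}{2} \approx -5081.5$)
$\frac{35295 + T{\left(-166,198 \right)}}{H - 8801} = \frac{35295 + 198}{- \frac{10163}{2} - 8801} = \frac{35493}{- \frac{27765}{2}} = 35493 \left(- \frac{2}{27765}\right) = - \frac{23662}{9255}$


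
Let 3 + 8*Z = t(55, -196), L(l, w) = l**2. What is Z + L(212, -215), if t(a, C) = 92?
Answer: 359641/8 ≈ 44955.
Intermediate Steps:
Z = 89/8 (Z = -3/8 + (1/8)*92 = -3/8 + 23/2 = 89/8 ≈ 11.125)
Z + L(212, -215) = 89/8 + 212**2 = 89/8 + 44944 = 359641/8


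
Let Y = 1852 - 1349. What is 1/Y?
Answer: 1/503 ≈ 0.0019881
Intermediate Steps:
Y = 503
1/Y = 1/503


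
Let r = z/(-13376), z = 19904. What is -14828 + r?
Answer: -3099363/209 ≈ -14829.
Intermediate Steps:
r = -311/209 (r = 19904/(-13376) = 19904*(-1/13376) = -311/209 ≈ -1.4880)
-14828 + r = -14828 - 311/209 = -3099363/209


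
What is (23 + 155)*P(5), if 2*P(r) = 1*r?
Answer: 445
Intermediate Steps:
P(r) = r/2 (P(r) = (1*r)/2 = r/2)
(23 + 155)*P(5) = (23 + 155)*((½)*5) = 178*(5/2) = 445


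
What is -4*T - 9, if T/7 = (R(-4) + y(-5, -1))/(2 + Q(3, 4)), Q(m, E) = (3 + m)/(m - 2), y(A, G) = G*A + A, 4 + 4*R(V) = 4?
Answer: -9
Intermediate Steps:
R(V) = 0 (R(V) = -1 + (¼)*4 = -1 + 1 = 0)
y(A, G) = A + A*G (y(A, G) = A*G + A = A + A*G)
Q(m, E) = (3 + m)/(-2 + m)
T = 0 (T = 7*((0 - 5*(1 - 1))/(2 + (3 + 3)/(-2 + 3))) = 7*((0 - 5*0)/(2 + 6/1)) = 7*((0 + 0)/(2 + 1*6)) = 7*(0/(2 + 6)) = 7*(0/8) = 7*(0*(⅛)) = 7*0 = 0)
-4*T - 9 = -4*0 - 9 = 0 - 9 = -9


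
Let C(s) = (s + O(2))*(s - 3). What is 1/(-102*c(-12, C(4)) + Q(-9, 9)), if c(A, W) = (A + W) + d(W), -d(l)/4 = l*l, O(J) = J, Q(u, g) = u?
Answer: 1/15291 ≈ 6.5398e-5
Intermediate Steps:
C(s) = (-3 + s)*(2 + s) (C(s) = (s + 2)*(s - 3) = (2 + s)*(-3 + s) = (-3 + s)*(2 + s))
d(l) = -4*l**2 (d(l) = -4*l*l = -4*l**2)
c(A, W) = A + W - 4*W**2 (c(A, W) = (A + W) - 4*W**2 = A + W - 4*W**2)
1/(-102*c(-12, C(4)) + Q(-9, 9)) = 1/(-102*(-12 + (-6 + 4**2 - 1*4) - 4*(-6 + 4**2 - 1*4)**2) - 9) = 1/(-102*(-12 + (-6 + 16 - 4) - 4*(-6 + 16 - 4)**2) - 9) = 1/(-102*(-12 + 6 - 4*6**2) - 9) = 1/(-102*(-12 + 6 - 4*36) - 9) = 1/(-102*(-12 + 6 - 144) - 9) = 1/(-102*(-150) - 9) = 1/(15300 - 9) = 1/15291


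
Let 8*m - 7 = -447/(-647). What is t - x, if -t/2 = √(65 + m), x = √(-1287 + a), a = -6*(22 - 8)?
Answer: -2*√27612019/647 - I*√1371 ≈ -16.243 - 37.027*I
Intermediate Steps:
m = 622/647 (m = 7/8 + (-447/(-647))/8 = 7/8 + (-447*(-1/647))/8 = 7/8 + (⅛)*(447/647) = 7/8 + 447/5176 = 622/647 ≈ 0.96136)
a = -84 (a = -6*14 = -84)
x = I*√1371 (x = √(-1287 - 84) = √(-1371) = I*√1371 ≈ 37.027*I)
t = -2*√27612019/647 (t = -2*√(65 + 622/647) = -2*√27612019/647 ≈ -16.243)
t - x = -2*√27612019/647 - I*√1371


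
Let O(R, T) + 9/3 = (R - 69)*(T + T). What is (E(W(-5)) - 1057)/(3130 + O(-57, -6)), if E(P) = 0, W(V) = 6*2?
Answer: -1057/4639 ≈ -0.22785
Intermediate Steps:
W(V) = 12
O(R, T) = -3 + 2*T*(-69 + R) (O(R, T) = -3 + (R - 69)*(T + T) = -3 + (-69 + R)*(2*T) = -3 + 2*T*(-69 + R))
(E(W(-5)) - 1057)/(3130 + O(-57, -6)) = (0 - 1057)/(3130 + (-3 - 138*(-6) + 2*(-57)*(-6))) = -1057/(3130 + (-3 + 828 + 684)) = -1057/(3130 + 1509) = -1057/4639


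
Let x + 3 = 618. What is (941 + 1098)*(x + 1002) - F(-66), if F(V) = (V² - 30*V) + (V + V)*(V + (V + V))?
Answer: 3264591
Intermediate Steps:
x = 615 (x = -3 + 618 = 615)
F(V) = -30*V + 7*V² (F(V) = (V² - 30*V) + (2*V)*(V + 2*V) = (V² - 30*V) + (2*V)*(3*V) = (V² - 30*V) + 6*V² = -30*V + 7*V²)
(941 + 1098)*(x + 1002) - F(-66) = (941 + 1098)*(615 + 1002) - (-66)*(-30 + 7*(-66)) = 2039*1617 - (-66)*(-30 - 462) = 3297063 - (-66)*(-492) = 3297063 - 1*32472 = 3297063 - 32472 = 3264591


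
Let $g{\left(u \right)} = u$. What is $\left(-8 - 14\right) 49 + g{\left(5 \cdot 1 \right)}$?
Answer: $-1073$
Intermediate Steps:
$\left(-8 - 14\right) 49 + g{\left(5 \cdot 1 \right)} = \left(-8 - 14\right) 49 + 5 \cdot 1 = \left(-22\right) 49 + 5 = -1078 + 5 = -1073$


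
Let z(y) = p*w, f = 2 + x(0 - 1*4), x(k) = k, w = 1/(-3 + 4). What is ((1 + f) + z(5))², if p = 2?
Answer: 1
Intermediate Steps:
w = 1 (w = 1/1 = 1)
f = -2 (f = 2 + (0 - 1*4) = 2 + (0 - 4) = 2 - 4 = -2)
z(y) = 2 (z(y) = 2*1 = 2)
((1 + f) + z(5))² = ((1 - 2) + 2)² = (-1 + 2)² = 1² = 1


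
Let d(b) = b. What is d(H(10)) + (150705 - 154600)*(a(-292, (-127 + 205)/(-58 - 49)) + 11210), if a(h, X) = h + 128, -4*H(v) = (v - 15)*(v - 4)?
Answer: -86048325/2 ≈ -4.3024e+7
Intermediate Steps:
H(v) = -(-15 + v)*(-4 + v)/4 (H(v) = -(v - 15)*(v - 4)/4 = -(-15 + v)*(-4 + v)/4)
a(h, X) = 128 + h
d(H(10)) + (150705 - 154600)*(a(-292, (-127 + 205)/(-58 - 49)) + 11210) = (-15 - ¼*10² + (19/4)*10) + (150705 - 154600)*((128 - 292) + 11210) = (-15 - ¼*100 + 95/2) - 3895*(-164 + 11210) = (-15 - 25 + 95/2) - 3895*11046 = 15/2 - 43024170 = -86048325/2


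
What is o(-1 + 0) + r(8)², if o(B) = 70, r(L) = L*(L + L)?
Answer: 16454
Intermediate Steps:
r(L) = 2*L² (r(L) = L*(2*L) = 2*L²)
o(-1 + 0) + r(8)² = 70 + (2*8²)² = 70 + (2*64)² = 70 + 128² = 70 + 16384 = 16454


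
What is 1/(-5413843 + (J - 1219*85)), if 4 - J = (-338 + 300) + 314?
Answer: -1/5517730 ≈ -1.8123e-7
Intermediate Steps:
J = -272 (J = 4 - ((-338 + 300) + 314) = 4 - (-38 + 314) = 4 - 1*276 = 4 - 276 = -272)
1/(-5413843 + (J - 1219*85)) = 1/(-5413843 + (-272 - 1219*85)) = 1/(-5413843 + (-272 - 103615)) = 1/(-5413843 - 103887) = 1/(-5517730) = -1/5517730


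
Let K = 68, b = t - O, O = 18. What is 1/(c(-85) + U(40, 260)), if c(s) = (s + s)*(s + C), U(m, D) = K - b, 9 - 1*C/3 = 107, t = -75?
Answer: 1/64591 ≈ 1.5482e-5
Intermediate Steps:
C = -294 (C = 27 - 3*107 = 27 - 321 = -294)
b = -93 (b = -75 - 1*18 = -75 - 18 = -93)
U(m, D) = 161 (U(m, D) = 68 - 1*(-93) = 68 + 93 = 161)
c(s) = 2*s*(-294 + s) (c(s) = (s + s)*(s - 294) = (2*s)*(-294 + s) = 2*s*(-294 + s))
1/(c(-85) + U(40, 260)) = 1/(2*(-85)*(-294 - 85) + 161) = 1/(2*(-85)*(-379) + 161) = 1/(64430 + 161) = 1/64591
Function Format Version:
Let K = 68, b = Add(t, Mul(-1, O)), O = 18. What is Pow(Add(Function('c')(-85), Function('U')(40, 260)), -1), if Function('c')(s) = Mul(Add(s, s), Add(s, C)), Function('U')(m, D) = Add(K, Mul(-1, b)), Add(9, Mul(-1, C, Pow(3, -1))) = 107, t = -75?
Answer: Rational(1, 64591) ≈ 1.5482e-5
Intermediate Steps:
C = -294 (C = Add(27, Mul(-3, 107)) = Add(27, -321) = -294)
b = -93 (b = Add(-75, Mul(-1, 18)) = Add(-75, -18) = -93)
Function('U')(m, D) = 161 (Function('U')(m, D) = Add(68, Mul(-1, -93)) = Add(68, 93) = 161)
Function('c')(s) = Mul(2, s, Add(-294, s)) (Function('c')(s) = Mul(Add(s, s), Add(s, -294)) = Mul(Mul(2, s), Add(-294, s)) = Mul(2, s, Add(-294, s)))
Pow(Add(Function('c')(-85), Function('U')(40, 260)), -1) = Pow(Add(Mul(2, -85, Add(-294, -85)), 161), -1) = Pow(Add(Mul(2, -85, -379), 161), -1) = Pow(Add(64430, 161), -1) = Pow(64591, -1) = Rational(1, 64591)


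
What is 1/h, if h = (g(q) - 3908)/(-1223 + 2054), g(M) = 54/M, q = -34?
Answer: -14127/66463 ≈ -0.21255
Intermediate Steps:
h = -66463/14127 (h = (54/(-34) - 3908)/(-1223 + 2054) = (54*(-1/34) - 3908)/831 = (-27/17 - 3908)*(1/831) = -66463/17*1/831 = -66463/14127 ≈ -4.7047)
1/h = 1/(-66463/14127) = -14127/66463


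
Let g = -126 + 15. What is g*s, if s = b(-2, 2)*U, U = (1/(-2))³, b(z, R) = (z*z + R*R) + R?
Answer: 555/4 ≈ 138.75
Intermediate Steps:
g = -111
b(z, R) = R + R² + z² (b(z, R) = (z² + R²) + R = (R² + z²) + R = R + R² + z²)
U = -⅛ (U = (-½)³ = -⅛ ≈ -0.12500)
s = -5/4 (s = (2 + 2² + (-2)²)*(-⅛) = (2 + 4 + 4)*(-⅛) = 10*(-⅛) = -5/4 ≈ -1.2500)
g*s = -111*(-5/4) = 555/4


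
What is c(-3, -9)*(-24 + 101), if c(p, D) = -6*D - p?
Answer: 4389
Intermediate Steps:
c(p, D) = -p - 6*D
c(-3, -9)*(-24 + 101) = (-1*(-3) - 6*(-9))*(-24 + 101) = (3 + 54)*77 = 57*77 = 4389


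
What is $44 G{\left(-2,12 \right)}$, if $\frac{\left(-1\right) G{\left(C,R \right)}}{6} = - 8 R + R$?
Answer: $22176$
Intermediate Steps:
$G{\left(C,R \right)} = 42 R$ ($G{\left(C,R \right)} = - 6 \left(- 8 R + R\right) = - 6 \left(- 7 R\right) = 42 R$)
$44 G{\left(-2,12 \right)} = 44 \cdot 42 \cdot 12 = 44 \cdot 504 = 22176$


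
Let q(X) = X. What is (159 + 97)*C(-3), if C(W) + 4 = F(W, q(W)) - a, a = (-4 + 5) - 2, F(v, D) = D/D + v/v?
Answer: -256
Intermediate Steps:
F(v, D) = 2 (F(v, D) = 1 + 1 = 2)
a = -1 (a = 1 - 2 = -1)
C(W) = -1 (C(W) = -4 + (2 - 1*(-1)) = -4 + (2 + 1) = -4 + 3 = -1)
(159 + 97)*C(-3) = (159 + 97)*(-1) = 256*(-1) = -256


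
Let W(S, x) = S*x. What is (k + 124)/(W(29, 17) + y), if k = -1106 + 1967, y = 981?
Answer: 985/1474 ≈ 0.66825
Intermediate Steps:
k = 861
(k + 124)/(W(29, 17) + y) = (861 + 124)/(29*17 + 981) = 985/(493 + 981) = 985/1474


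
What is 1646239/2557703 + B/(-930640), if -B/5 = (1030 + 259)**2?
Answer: 4556088418855/476060143984 ≈ 9.5704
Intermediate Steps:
B = -8307605 (B = -5*(1030 + 259)**2 = -5*1289**2 = -5*1661521 = -8307605)
1646239/2557703 + B/(-930640) = 1646239/2557703 - 8307605/(-930640) = 1646239*(1/2557703) - 8307605*(-1/930640) = 1646239/2557703 + 1661521/186128 = 4556088418855/476060143984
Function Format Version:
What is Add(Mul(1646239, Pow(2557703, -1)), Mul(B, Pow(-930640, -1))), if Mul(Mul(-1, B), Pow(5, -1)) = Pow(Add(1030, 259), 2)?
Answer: Rational(4556088418855, 476060143984) ≈ 9.5704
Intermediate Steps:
B = -8307605 (B = Mul(-5, Pow(Add(1030, 259), 2)) = Mul(-5, Pow(1289, 2)) = Mul(-5, 1661521) = -8307605)
Add(Mul(1646239, Pow(2557703, -1)), Mul(B, Pow(-930640, -1))) = Add(Mul(1646239, Pow(2557703, -1)), Mul(-8307605, Pow(-930640, -1))) = Add(Mul(1646239, Rational(1, 2557703)), Mul(-8307605, Rational(-1, 930640))) = Add(Rational(1646239, 2557703), Rational(1661521, 186128)) = Rational(4556088418855, 476060143984)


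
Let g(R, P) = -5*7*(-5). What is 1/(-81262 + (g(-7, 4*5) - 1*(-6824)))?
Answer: -1/74263 ≈ -1.3466e-5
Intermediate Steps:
g(R, P) = 175 (g(R, P) = -35*(-5) = 175)
1/(-81262 + (g(-7, 4*5) - 1*(-6824))) = 1/(-81262 + (175 - 1*(-6824))) = 1/(-81262 + (175 + 6824)) = 1/(-81262 + 6999) = 1/(-74263) = -1/74263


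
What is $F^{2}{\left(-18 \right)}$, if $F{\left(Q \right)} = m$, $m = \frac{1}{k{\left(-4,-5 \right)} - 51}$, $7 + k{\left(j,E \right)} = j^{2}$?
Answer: $\frac{1}{1764} \approx 0.00056689$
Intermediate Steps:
$k{\left(j,E \right)} = -7 + j^{2}$
$m = - \frac{1}{42}$ ($m = \frac{1}{\left(-7 + \left(-4\right)^{2}\right) - 51} = \frac{1}{\left(-7 + 16\right) - 51} = \frac{1}{9 - 51} = \frac{1}{-42} = - \frac{1}{42} \approx -0.02381$)
$F{\left(Q \right)} = - \frac{1}{42}$
$F^{2}{\left(-18 \right)} = \left(- \frac{1}{42}\right)^{2} = \frac{1}{1764}$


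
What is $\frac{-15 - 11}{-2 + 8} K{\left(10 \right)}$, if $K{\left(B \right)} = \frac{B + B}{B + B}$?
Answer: $- \frac{13}{3} \approx -4.3333$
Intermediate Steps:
$K{\left(B \right)} = 1$ ($K{\left(B \right)} = \frac{2 B}{2 B} = 2 B \frac{1}{2 B} = 1$)
$\frac{-15 - 11}{-2 + 8} K{\left(10 \right)} = \frac{-15 - 11}{-2 + 8} \cdot 1 = - \frac{26}{6} \cdot 1 = \left(-26\right) \frac{1}{6} \cdot 1 = \left(- \frac{13}{3}\right) 1 = - \frac{13}{3}$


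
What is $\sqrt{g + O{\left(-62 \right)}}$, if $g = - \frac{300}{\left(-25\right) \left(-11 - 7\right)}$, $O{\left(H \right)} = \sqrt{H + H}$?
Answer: $\frac{\sqrt{-6 + 18 i \sqrt{31}}}{3} \approx 2.2901 + 2.4313 i$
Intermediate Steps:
$O{\left(H \right)} = \sqrt{2} \sqrt{H}$ ($O{\left(H \right)} = \sqrt{2 H} = \sqrt{2} \sqrt{H}$)
$g = - \frac{2}{3}$ ($g = - \frac{300}{\left(-25\right) \left(-18\right)} = - \frac{300}{450} = \left(-300\right) \frac{1}{450} = - \frac{2}{3} \approx -0.66667$)
$\sqrt{g + O{\left(-62 \right)}} = \sqrt{- \frac{2}{3} + \sqrt{2} \sqrt{-62}} = \sqrt{- \frac{2}{3} + \sqrt{2} i \sqrt{62}} = \sqrt{- \frac{2}{3} + 2 i \sqrt{31}}$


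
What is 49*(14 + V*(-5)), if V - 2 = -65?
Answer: 16121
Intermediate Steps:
V = -63 (V = 2 - 65 = -63)
49*(14 + V*(-5)) = 49*(14 - 63*(-5)) = 49*(14 + 315) = 49*329 = 16121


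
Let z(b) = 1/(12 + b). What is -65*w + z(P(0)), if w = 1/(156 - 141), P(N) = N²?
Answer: -17/4 ≈ -4.2500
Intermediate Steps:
w = 1/15 ≈ 0.066667
-65*w + z(P(0)) = -65*1/15 + 1/(12 + 0²) = -13/3 + 1/(12 + 0) = -13/3 + 1/12 = -17/4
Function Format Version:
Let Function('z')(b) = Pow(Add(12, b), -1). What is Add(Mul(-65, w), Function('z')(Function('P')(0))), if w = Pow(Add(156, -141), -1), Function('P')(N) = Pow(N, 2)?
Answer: Rational(-17, 4) ≈ -4.2500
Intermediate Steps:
w = Rational(1, 15) (w = Pow(15, -1) = Rational(1, 15) ≈ 0.066667)
Add(Mul(-65, w), Function('z')(Function('P')(0))) = Add(Mul(-65, Rational(1, 15)), Pow(Add(12, Pow(0, 2)), -1)) = Add(Rational(-13, 3), Pow(Add(12, 0), -1)) = Add(Rational(-13, 3), Pow(12, -1)) = Add(Rational(-13, 3), Rational(1, 12)) = Rational(-17, 4)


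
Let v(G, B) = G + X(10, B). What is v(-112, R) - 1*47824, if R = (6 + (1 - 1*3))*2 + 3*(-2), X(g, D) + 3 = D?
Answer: -47937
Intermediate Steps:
X(g, D) = -3 + D
R = 2 (R = (6 + (1 - 3))*2 - 6 = (6 - 2)*2 - 6 = 4*2 - 6 = 8 - 6 = 2)
v(G, B) = -3 + B + G (v(G, B) = G + (-3 + B) = -3 + B + G)
v(-112, R) - 1*47824 = (-3 + 2 - 112) - 1*47824 = -113 - 47824 = -47937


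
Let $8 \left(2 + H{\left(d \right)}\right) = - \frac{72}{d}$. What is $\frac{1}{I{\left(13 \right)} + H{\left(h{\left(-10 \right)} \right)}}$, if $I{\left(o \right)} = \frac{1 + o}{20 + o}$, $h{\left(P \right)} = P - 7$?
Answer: $- \frac{561}{587} \approx -0.95571$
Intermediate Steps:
$h{\left(P \right)} = -7 + P$
$H{\left(d \right)} = -2 - \frac{9}{d}$ ($H{\left(d \right)} = -2 + \frac{\left(-72\right) \frac{1}{d}}{8} = -2 - \frac{9}{d}$)
$I{\left(o \right)} = \frac{1 + o}{20 + o}$
$\frac{1}{I{\left(13 \right)} + H{\left(h{\left(-10 \right)} \right)}} = \frac{1}{\frac{1 + 13}{20 + 13} - \left(2 + \frac{9}{-7 - 10}\right)} = \frac{1}{\frac{1}{33} \cdot 14 - \left(2 + \frac{9}{-17}\right)} = \frac{1}{\frac{1}{33} \cdot 14 - \frac{25}{17}} = \frac{1}{\frac{14}{33} + \left(-2 + \frac{9}{17}\right)} = \frac{1}{\frac{14}{33} - \frac{25}{17}} = \frac{1}{- \frac{587}{561}} = - \frac{561}{587}$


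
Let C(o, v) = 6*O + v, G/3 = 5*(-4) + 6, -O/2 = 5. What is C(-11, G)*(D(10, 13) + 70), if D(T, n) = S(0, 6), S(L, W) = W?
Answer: -7752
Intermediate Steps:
O = -10 (O = -2*5 = -10)
D(T, n) = 6
G = -42 (G = 3*(5*(-4) + 6) = 3*(-20 + 6) = 3*(-14) = -42)
C(o, v) = -60 + v (C(o, v) = 6*(-10) + v = -60 + v)
C(-11, G)*(D(10, 13) + 70) = (-60 - 42)*(6 + 70) = -102*76 = -7752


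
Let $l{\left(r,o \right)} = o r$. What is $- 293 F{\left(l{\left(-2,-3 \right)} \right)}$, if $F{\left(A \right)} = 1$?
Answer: $-293$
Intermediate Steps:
$- 293 F{\left(l{\left(-2,-3 \right)} \right)} = \left(-293\right) 1 = -293$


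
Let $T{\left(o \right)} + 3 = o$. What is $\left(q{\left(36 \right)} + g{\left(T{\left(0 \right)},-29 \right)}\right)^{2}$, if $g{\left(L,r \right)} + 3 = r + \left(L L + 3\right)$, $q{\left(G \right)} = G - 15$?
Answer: $1$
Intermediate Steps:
$T{\left(o \right)} = -3 + o$
$q{\left(G \right)} = -15 + G$ ($q{\left(G \right)} = G - 15 = -15 + G$)
$g{\left(L,r \right)} = r + L^{2}$ ($g{\left(L,r \right)} = -3 + \left(r + \left(L L + 3\right)\right) = -3 + \left(r + \left(L^{2} + 3\right)\right) = -3 + \left(r + \left(3 + L^{2}\right)\right) = -3 + \left(3 + r + L^{2}\right) = r + L^{2}$)
$\left(q{\left(36 \right)} + g{\left(T{\left(0 \right)},-29 \right)}\right)^{2} = \left(\left(-15 + 36\right) - \left(29 - \left(-3 + 0\right)^{2}\right)\right)^{2} = \left(21 - \left(29 - \left(-3\right)^{2}\right)\right)^{2} = \left(21 + \left(-29 + 9\right)\right)^{2} = \left(21 - 20\right)^{2} = 1^{2} = 1$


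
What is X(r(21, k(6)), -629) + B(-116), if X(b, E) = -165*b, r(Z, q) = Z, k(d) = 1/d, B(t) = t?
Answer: -3581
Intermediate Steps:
X(r(21, k(6)), -629) + B(-116) = -165*21 - 116 = -3465 - 116 = -3581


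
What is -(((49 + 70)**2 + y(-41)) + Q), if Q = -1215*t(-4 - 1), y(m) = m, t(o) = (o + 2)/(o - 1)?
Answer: -27025/2 ≈ -13513.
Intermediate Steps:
t(o) = (2 + o)/(-1 + o)
Q = -1215/2 (Q = -1215*(2 + (-4 - 1))/(-1 + (-4 - 1)) = -1215*(2 - 5)/(-1 - 5) = -1215*(-3)/(-6) = -(-405)*(-3)/2 = -1215*1/2 = -1215/2 ≈ -607.50)
-(((49 + 70)**2 + y(-41)) + Q) = -(((49 + 70)**2 - 41) - 1215/2) = -((119**2 - 41) - 1215/2) = -((14161 - 41) - 1215/2) = -(14120 - 1215/2) = -1*27025/2 = -27025/2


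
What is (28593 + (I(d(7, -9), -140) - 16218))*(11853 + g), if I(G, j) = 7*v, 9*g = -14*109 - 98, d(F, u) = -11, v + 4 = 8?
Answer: 1302972359/9 ≈ 1.4477e+8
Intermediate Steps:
v = 4 (v = -4 + 8 = 4)
g = -1624/9 (g = (-14*109 - 98)/9 = (-1526 - 98)/9 = (1/9)*(-1624) = -1624/9 ≈ -180.44)
I(G, j) = 28 (I(G, j) = 7*4 = 28)
(28593 + (I(d(7, -9), -140) - 16218))*(11853 + g) = (28593 + (28 - 16218))*(11853 - 1624/9) = (28593 - 16190)*(105053/9) = 12403*(105053/9) = 1302972359/9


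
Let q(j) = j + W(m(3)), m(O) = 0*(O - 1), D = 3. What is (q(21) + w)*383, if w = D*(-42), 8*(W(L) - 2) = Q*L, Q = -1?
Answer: -39449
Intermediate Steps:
m(O) = 0 (m(O) = 0*(-1 + O) = 0)
W(L) = 2 - L/8 (W(L) = 2 + (-L)/8 = 2 - L/8)
w = -126 (w = 3*(-42) = -126)
q(j) = 2 + j (q(j) = j + (2 - 1/8*0) = j + (2 + 0) = j + 2 = 2 + j)
(q(21) + w)*383 = ((2 + 21) - 126)*383 = (23 - 126)*383 = -103*383 = -39449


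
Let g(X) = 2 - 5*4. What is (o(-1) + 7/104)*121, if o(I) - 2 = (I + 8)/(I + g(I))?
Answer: 406197/1976 ≈ 205.57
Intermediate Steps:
g(X) = -18 (g(X) = 2 - 20 = -18)
o(I) = 2 + (8 + I)/(-18 + I) (o(I) = 2 + (I + 8)/(I - 18) = 2 + (8 + I)/(-18 + I))
(o(-1) + 7/104)*121 = ((-28 + 3*(-1))/(-18 - 1) + 7/104)*121 = ((-28 - 3)/(-19) + 7*(1/104))*121 = (-1/19*(-31) + 7/104)*121 = (31/19 + 7/104)*121 = (3357/1976)*121 = 406197/1976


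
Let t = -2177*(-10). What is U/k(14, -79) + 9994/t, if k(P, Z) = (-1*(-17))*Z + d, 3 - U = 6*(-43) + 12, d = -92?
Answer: 127438/446285 ≈ 0.28555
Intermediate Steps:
U = 249 (U = 3 - (6*(-43) + 12) = 3 - (-258 + 12) = 3 - 1*(-246) = 3 + 246 = 249)
t = 21770
k(P, Z) = -92 + 17*Z (k(P, Z) = (-1*(-17))*Z - 92 = 17*Z - 92 = -92 + 17*Z)
U/k(14, -79) + 9994/t = 249/(-92 + 17*(-79)) + 9994/21770 = 249/(-92 - 1343) + 9994*(1/21770) = 249/(-1435) + 4997/10885 = 249*(-1/1435) + 4997/10885 = -249/1435 + 4997/10885 = 127438/446285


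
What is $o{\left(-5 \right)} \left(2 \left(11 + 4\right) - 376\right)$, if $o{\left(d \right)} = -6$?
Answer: $2076$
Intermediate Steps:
$o{\left(-5 \right)} \left(2 \left(11 + 4\right) - 376\right) = - 6 \left(2 \left(11 + 4\right) - 376\right) = - 6 \left(2 \cdot 15 - 376\right) = - 6 \left(30 - 376\right) = \left(-6\right) \left(-346\right) = 2076$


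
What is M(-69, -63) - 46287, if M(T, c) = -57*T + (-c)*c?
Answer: -46323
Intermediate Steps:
M(T, c) = -c**2 - 57*T (M(T, c) = -57*T - c**2 = -c**2 - 57*T)
M(-69, -63) - 46287 = (-1*(-63)**2 - 57*(-69)) - 46287 = (-1*3969 + 3933) - 46287 = (-3969 + 3933) - 46287 = -36 - 46287 = -46323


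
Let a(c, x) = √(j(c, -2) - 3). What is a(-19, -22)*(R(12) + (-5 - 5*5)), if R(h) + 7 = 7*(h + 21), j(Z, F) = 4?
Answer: 194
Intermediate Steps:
R(h) = 140 + 7*h (R(h) = -7 + 7*(h + 21) = -7 + 7*(21 + h) = -7 + (147 + 7*h) = 140 + 7*h)
a(c, x) = 1 (a(c, x) = √(4 - 3) = √1 = 1)
a(-19, -22)*(R(12) + (-5 - 5*5)) = 1*((140 + 7*12) + (-5 - 5*5)) = 1*((140 + 84) + (-5 - 25)) = 1*(224 - 30) = 1*194 = 194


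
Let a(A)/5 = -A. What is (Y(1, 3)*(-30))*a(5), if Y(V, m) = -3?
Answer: -2250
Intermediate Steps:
a(A) = -5*A (a(A) = 5*(-A) = -5*A)
(Y(1, 3)*(-30))*a(5) = (-3*(-30))*(-5*5) = 90*(-25) = -2250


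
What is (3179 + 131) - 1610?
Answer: 1700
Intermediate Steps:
(3179 + 131) - 1610 = 3310 - 1610 = 1700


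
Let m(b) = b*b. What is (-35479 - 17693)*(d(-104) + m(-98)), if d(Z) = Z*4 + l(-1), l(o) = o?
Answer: -488491164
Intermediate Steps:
m(b) = b**2
d(Z) = -1 + 4*Z (d(Z) = Z*4 - 1 = 4*Z - 1 = -1 + 4*Z)
(-35479 - 17693)*(d(-104) + m(-98)) = (-35479 - 17693)*((-1 + 4*(-104)) + (-98)**2) = -53172*((-1 - 416) + 9604) = -53172*(-417 + 9604) = -53172*9187 = -488491164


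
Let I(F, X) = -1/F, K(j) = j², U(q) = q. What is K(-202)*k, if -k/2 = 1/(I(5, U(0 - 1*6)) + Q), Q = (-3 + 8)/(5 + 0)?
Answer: -102010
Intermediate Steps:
Q = 1 (Q = 5/5 = 5*(⅕) = 1)
k = -5/2 (k = -2/(-1/5 + 1) = -2/(-1*⅕ + 1) = -2/(-⅕ + 1) = -2/⅘ = -2*5/4 = -5/2 ≈ -2.5000)
K(-202)*k = (-202)²*(-5/2) = 40804*(-5/2) = -102010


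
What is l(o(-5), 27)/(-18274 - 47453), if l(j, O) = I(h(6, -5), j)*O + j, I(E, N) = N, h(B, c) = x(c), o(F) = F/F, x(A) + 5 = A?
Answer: -28/65727 ≈ -0.00042600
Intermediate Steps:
x(A) = -5 + A
o(F) = 1
h(B, c) = -5 + c
l(j, O) = j + O*j (l(j, O) = j*O + j = O*j + j = j + O*j)
l(o(-5), 27)/(-18274 - 47453) = (1*(1 + 27))/(-18274 - 47453) = (1*28)/(-65727) = 28*(-1/65727) = -28/65727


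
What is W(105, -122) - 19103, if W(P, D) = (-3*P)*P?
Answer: -52178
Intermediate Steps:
W(P, D) = -3*P²
W(105, -122) - 19103 = -3*105² - 19103 = -3*11025 - 19103 = -33075 - 19103 = -52178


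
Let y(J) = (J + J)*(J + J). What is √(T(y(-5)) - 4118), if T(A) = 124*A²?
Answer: √1235882 ≈ 1111.7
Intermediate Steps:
y(J) = 4*J² (y(J) = (2*J)*(2*J) = 4*J²)
√(T(y(-5)) - 4118) = √(124*(4*(-5)²)² - 4118) = √(124*(4*25)² - 4118) = √(124*100² - 4118) = √(124*10000 - 4118) = √(1240000 - 4118) = √1235882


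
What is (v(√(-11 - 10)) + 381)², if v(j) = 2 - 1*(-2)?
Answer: 148225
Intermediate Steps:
v(j) = 4 (v(j) = 2 + 2 = 4)
(v(√(-11 - 10)) + 381)² = (4 + 381)² = 385² = 148225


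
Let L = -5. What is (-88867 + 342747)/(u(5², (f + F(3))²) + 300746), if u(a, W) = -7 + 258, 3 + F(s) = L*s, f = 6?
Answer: 253880/300997 ≈ 0.84346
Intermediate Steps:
F(s) = -3 - 5*s
u(a, W) = 251
(-88867 + 342747)/(u(5², (f + F(3))²) + 300746) = (-88867 + 342747)/(251 + 300746) = 253880/300997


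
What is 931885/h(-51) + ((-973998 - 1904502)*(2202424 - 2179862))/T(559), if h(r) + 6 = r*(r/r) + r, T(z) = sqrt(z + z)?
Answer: -931885/108 - 32472358500*sqrt(1118)/559 ≈ -1.9423e+9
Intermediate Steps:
T(z) = sqrt(2)*sqrt(z) (T(z) = sqrt(2*z) = sqrt(2)*sqrt(z))
h(r) = -6 + 2*r (h(r) = -6 + (r*(r/r) + r) = -6 + (r*1 + r) = -6 + (r + r) = -6 + 2*r)
931885/h(-51) + ((-973998 - 1904502)*(2202424 - 2179862))/T(559) = 931885/(-6 + 2*(-51)) + ((-973998 - 1904502)*(2202424 - 2179862))/((sqrt(2)*sqrt(559))) = 931885/(-6 - 102) + (-2878500*22562)/(sqrt(1118)) = 931885/(-108) - 32472358500*sqrt(1118)/559 = 931885*(-1/108) - 32472358500*sqrt(1118)/559 = -931885/108 - 32472358500*sqrt(1118)/559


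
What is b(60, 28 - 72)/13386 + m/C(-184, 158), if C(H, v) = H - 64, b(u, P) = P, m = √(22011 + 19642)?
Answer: -22/6693 - √41653/248 ≈ -0.82623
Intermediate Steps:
m = √41653 ≈ 204.09
C(H, v) = -64 + H
b(60, 28 - 72)/13386 + m/C(-184, 158) = (28 - 72)/13386 + √41653/(-64 - 184) = -44*1/13386 + √41653/(-248) = -22/6693 + √41653*(-1/248) = -22/6693 - √41653/248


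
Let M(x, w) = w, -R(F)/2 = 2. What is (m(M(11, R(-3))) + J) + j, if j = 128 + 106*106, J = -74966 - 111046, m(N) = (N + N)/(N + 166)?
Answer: -14146492/81 ≈ -1.7465e+5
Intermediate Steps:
R(F) = -4 (R(F) = -2*2 = -4)
m(N) = 2*N/(166 + N) (m(N) = (2*N)/(166 + N) = 2*N/(166 + N))
J = -186012
j = 11364 (j = 128 + 11236 = 11364)
(m(M(11, R(-3))) + J) + j = (2*(-4)/(166 - 4) - 186012) + 11364 = (2*(-4)/162 - 186012) + 11364 = (2*(-4)*(1/162) - 186012) + 11364 = (-4/81 - 186012) + 11364 = -15066976/81 + 11364 = -14146492/81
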